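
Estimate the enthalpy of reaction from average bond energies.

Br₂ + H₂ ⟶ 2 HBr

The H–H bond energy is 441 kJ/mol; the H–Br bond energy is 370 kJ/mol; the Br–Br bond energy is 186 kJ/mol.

ΔH ≈ −113 kJ

Bonds broken (reactants):
  Br–Br: 1 × 186 = 186
  H–H: 1 × 441 = 441
  Σ(broken) = 627 kJ
Bonds formed (products):
  H–Br: 2 × 370 = 740
  Σ(formed) = 740 kJ
ΔH = Σ(broken) − Σ(formed) = 627 − 740 = −113 kJ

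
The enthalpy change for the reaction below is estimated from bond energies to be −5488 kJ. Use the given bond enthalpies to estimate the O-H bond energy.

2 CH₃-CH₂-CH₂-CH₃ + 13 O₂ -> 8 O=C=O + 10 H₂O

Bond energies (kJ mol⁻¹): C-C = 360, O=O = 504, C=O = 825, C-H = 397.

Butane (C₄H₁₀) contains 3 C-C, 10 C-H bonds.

D(O-H) ≈ 447 kJ/mol

Let D be the O-H bond energy.
Σ(broken) = 6×360 + 20×397 + 13×504 = 16652
Σ(formed) = 16×825 + 20×D = 13200 + 20D
ΔH = Σ(broken) − Σ(formed) = (16652) − (13200 + 20D) = +3452 − 20D
Setting this equal to −5488 kJ gives 20D = 8940, so D = 447 kJ/mol.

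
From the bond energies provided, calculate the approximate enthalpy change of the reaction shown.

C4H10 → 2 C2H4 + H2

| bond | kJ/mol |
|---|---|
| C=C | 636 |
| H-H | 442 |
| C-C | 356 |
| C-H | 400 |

ΔH ≈ +154 kJ

Bonds broken (reactants):
  C-C: 3 × 356 = 1068
  C-H: 10 × 400 = 4000
  Σ(broken) = 5068 kJ
Bonds formed (products):
  C-H: 8 × 400 = 3200
  C=C: 2 × 636 = 1272
  H-H: 1 × 442 = 442
  Σ(formed) = 4914 kJ
ΔH = Σ(broken) − Σ(formed) = 5068 − 4914 = +154 kJ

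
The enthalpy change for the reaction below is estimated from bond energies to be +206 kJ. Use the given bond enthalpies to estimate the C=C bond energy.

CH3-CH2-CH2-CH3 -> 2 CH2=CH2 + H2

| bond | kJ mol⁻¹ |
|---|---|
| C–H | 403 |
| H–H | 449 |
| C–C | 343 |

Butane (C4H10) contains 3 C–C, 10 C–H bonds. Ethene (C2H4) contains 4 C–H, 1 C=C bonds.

Let D be the C=C bond energy.
Σ(broken) = 3×343 + 10×403 = 5059
Σ(formed) = 8×403 + 2×D + 1×449 = 3673 + 2D
ΔH = Σ(broken) − Σ(formed) = (5059) − (3673 + 2D) = +1386 − 2D
Setting this equal to +206 kJ gives 2D = 1180, so D = 590 kJ/mol.

D(C=C) ≈ 590 kJ/mol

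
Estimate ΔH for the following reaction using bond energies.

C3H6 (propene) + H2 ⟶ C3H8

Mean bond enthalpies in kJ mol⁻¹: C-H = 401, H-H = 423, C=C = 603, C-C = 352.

ΔH ≈ −128 kJ

Bonds broken (reactants):
  C-C: 1 × 352 = 352
  C-H: 6 × 401 = 2406
  C=C: 1 × 603 = 603
  H-H: 1 × 423 = 423
  Σ(broken) = 3784 kJ
Bonds formed (products):
  C-C: 2 × 352 = 704
  C-H: 8 × 401 = 3208
  Σ(formed) = 3912 kJ
ΔH = Σ(broken) − Σ(formed) = 3784 − 3912 = −128 kJ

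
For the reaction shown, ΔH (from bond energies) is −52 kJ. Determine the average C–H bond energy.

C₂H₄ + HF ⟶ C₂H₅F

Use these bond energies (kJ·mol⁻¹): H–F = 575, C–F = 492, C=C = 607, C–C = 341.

Let D be the C–H bond energy.
Σ(broken) = 4×D + 1×607 + 1×575 = 1182 + 4D
Σ(formed) = 1×341 + 1×492 + 5×D = 833 + 5D
ΔH = Σ(broken) − Σ(formed) = (1182 + 4D) − (833 + 5D) = +349 − D
Setting this equal to −52 kJ gives D = 401 kJ/mol.

D(C–H) ≈ 401 kJ/mol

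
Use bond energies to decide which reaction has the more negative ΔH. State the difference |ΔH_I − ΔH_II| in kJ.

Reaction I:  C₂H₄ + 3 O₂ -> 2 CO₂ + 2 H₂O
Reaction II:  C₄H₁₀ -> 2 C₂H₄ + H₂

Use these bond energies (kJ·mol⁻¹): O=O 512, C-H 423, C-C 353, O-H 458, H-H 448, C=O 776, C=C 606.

Reaction I:
  Bonds broken (reactants):
    C-H: 4 × 423 = 1692
    C=C: 1 × 606 = 606
    O=O: 3 × 512 = 1536
    Σ(broken) = 3834 kJ
  Bonds formed (products):
    C=O: 4 × 776 = 3104
    O-H: 4 × 458 = 1832
    Σ(formed) = 4936 kJ
  ΔH_I = 3834 − 4936 = −1102 kJ
Reaction II:
  Bonds broken (reactants):
    C-C: 3 × 353 = 1059
    C-H: 10 × 423 = 4230
    Σ(broken) = 5289 kJ
  Bonds formed (products):
    C-H: 8 × 423 = 3384
    C=C: 2 × 606 = 1212
    H-H: 1 × 448 = 448
    Σ(formed) = 5044 kJ
  ΔH_II = 5289 − 5044 = +245 kJ
ΔH_I − ΔH_II = −1347 kJ, so reaction I has the more negative ΔH; |ΔH_I − ΔH_II| = 1347 kJ.

Reaction I, by 1347 kJ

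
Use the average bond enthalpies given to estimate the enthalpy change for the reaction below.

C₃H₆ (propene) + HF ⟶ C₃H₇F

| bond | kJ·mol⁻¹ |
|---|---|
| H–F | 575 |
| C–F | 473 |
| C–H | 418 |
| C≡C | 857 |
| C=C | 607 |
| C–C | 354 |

ΔH ≈ −63 kJ

Bonds broken (reactants):
  C–C: 1 × 354 = 354
  C–H: 6 × 418 = 2508
  C=C: 1 × 607 = 607
  H–F: 1 × 575 = 575
  Σ(broken) = 4044 kJ
Bonds formed (products):
  C–C: 2 × 354 = 708
  C–F: 1 × 473 = 473
  C–H: 7 × 418 = 2926
  Σ(formed) = 4107 kJ
ΔH = Σ(broken) − Σ(formed) = 4044 − 4107 = −63 kJ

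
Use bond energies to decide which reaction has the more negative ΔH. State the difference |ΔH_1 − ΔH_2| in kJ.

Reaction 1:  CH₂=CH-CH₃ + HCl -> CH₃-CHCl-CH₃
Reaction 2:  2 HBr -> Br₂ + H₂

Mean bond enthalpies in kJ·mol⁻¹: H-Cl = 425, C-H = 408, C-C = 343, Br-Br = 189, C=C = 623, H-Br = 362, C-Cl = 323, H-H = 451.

Reaction 1:
  Bonds broken (reactants):
    C-C: 1 × 343 = 343
    C-H: 6 × 408 = 2448
    C=C: 1 × 623 = 623
    H-Cl: 1 × 425 = 425
    Σ(broken) = 3839 kJ
  Bonds formed (products):
    C-C: 2 × 343 = 686
    C-Cl: 1 × 323 = 323
    C-H: 7 × 408 = 2856
    Σ(formed) = 3865 kJ
  ΔH_1 = 3839 − 3865 = −26 kJ
Reaction 2:
  Bonds broken (reactants):
    H-Br: 2 × 362 = 724
    Σ(broken) = 724 kJ
  Bonds formed (products):
    Br-Br: 1 × 189 = 189
    H-H: 1 × 451 = 451
    Σ(formed) = 640 kJ
  ΔH_2 = 724 − 640 = +84 kJ
ΔH_1 − ΔH_2 = −110 kJ, so reaction 1 has the more negative ΔH; |ΔH_1 − ΔH_2| = 110 kJ.

Reaction 1, by 110 kJ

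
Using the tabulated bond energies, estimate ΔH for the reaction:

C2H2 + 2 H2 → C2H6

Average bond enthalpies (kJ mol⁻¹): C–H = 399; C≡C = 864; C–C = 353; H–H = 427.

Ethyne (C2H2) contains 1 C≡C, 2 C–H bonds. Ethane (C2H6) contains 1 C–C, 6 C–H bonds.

Bonds broken (reactants):
  C≡C: 1 × 864 = 864
  C–H: 2 × 399 = 798
  H–H: 2 × 427 = 854
  Σ(broken) = 2516 kJ
Bonds formed (products):
  C–C: 1 × 353 = 353
  C–H: 6 × 399 = 2394
  Σ(formed) = 2747 kJ
ΔH = Σ(broken) − Σ(formed) = 2516 − 2747 = −231 kJ

ΔH ≈ −231 kJ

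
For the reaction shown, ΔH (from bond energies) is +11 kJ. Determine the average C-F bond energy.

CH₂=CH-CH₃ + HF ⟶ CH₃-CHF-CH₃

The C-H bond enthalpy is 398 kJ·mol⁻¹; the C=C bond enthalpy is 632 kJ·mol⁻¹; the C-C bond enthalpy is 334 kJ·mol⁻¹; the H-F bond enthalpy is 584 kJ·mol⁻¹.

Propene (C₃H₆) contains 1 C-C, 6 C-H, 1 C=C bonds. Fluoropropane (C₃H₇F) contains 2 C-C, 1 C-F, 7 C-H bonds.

D(C-F) ≈ 473 kJ/mol

Let D be the C-F bond energy.
Σ(broken) = 1×334 + 6×398 + 1×632 + 1×584 = 3938
Σ(formed) = 2×334 + 1×D + 7×398 = 3454 + D
ΔH = Σ(broken) − Σ(formed) = (3938) − (3454 + D) = +484 − D
Setting this equal to +11 kJ gives D = 473 kJ/mol.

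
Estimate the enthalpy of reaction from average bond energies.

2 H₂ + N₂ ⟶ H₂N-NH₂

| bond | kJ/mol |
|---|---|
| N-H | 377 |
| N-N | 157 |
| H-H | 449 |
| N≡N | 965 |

ΔH ≈ +198 kJ

Bonds broken (reactants):
  H-H: 2 × 449 = 898
  N≡N: 1 × 965 = 965
  Σ(broken) = 1863 kJ
Bonds formed (products):
  N-H: 4 × 377 = 1508
  N-N: 1 × 157 = 157
  Σ(formed) = 1665 kJ
ΔH = Σ(broken) − Σ(formed) = 1863 − 1665 = +198 kJ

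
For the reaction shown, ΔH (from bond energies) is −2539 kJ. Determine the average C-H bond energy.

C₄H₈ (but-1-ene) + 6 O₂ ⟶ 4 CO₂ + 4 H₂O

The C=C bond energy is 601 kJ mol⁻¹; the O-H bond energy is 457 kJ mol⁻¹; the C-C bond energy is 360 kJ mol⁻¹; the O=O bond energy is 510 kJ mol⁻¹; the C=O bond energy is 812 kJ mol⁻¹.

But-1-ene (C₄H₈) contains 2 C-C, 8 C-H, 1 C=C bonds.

Let D be the C-H bond energy.
Σ(broken) = 2×360 + 8×D + 1×601 + 6×510 = 4381 + 8D
Σ(formed) = 8×812 + 8×457 = 10152
ΔH = Σ(broken) − Σ(formed) = (4381 + 8D) − (10152) = −5771 + 8D
Setting this equal to −2539 kJ gives 8D = 3232, so D = 404 kJ/mol.

D(C-H) ≈ 404 kJ/mol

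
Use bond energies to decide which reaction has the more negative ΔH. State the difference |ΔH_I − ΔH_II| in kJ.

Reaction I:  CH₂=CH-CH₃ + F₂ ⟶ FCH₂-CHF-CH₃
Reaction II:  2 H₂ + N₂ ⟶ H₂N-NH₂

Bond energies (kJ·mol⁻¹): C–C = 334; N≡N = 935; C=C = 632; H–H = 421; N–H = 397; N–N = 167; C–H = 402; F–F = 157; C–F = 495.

Reaction I, by 557 kJ

Reaction I:
  Bonds broken (reactants):
    C–C: 1 × 334 = 334
    C–H: 6 × 402 = 2412
    C=C: 1 × 632 = 632
    F–F: 1 × 157 = 157
    Σ(broken) = 3535 kJ
  Bonds formed (products):
    C–C: 2 × 334 = 668
    C–F: 2 × 495 = 990
    C–H: 6 × 402 = 2412
    Σ(formed) = 4070 kJ
  ΔH_I = 3535 − 4070 = −535 kJ
Reaction II:
  Bonds broken (reactants):
    H–H: 2 × 421 = 842
    N≡N: 1 × 935 = 935
    Σ(broken) = 1777 kJ
  Bonds formed (products):
    N–H: 4 × 397 = 1588
    N–N: 1 × 167 = 167
    Σ(formed) = 1755 kJ
  ΔH_II = 1777 − 1755 = +22 kJ
ΔH_I − ΔH_II = −557 kJ, so reaction I has the more negative ΔH; |ΔH_I − ΔH_II| = 557 kJ.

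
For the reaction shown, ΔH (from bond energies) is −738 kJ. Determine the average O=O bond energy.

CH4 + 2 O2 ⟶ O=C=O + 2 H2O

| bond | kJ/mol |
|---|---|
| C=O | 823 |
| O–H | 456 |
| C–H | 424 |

D(O=O) ≈ 518 kJ/mol

Let D be the O=O bond energy.
Σ(broken) = 4×424 + 2×D = 1696 + 2D
Σ(formed) = 2×823 + 4×456 = 3470
ΔH = Σ(broken) − Σ(formed) = (1696 + 2D) − (3470) = −1774 + 2D
Setting this equal to −738 kJ gives 2D = 1036, so D = 518 kJ/mol.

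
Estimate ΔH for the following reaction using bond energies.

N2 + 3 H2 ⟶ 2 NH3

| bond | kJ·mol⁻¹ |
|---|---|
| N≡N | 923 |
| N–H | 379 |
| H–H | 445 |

ΔH ≈ −16 kJ

Bonds broken (reactants):
  H–H: 3 × 445 = 1335
  N≡N: 1 × 923 = 923
  Σ(broken) = 2258 kJ
Bonds formed (products):
  N–H: 6 × 379 = 2274
  Σ(formed) = 2274 kJ
ΔH = Σ(broken) − Σ(formed) = 2258 − 2274 = −16 kJ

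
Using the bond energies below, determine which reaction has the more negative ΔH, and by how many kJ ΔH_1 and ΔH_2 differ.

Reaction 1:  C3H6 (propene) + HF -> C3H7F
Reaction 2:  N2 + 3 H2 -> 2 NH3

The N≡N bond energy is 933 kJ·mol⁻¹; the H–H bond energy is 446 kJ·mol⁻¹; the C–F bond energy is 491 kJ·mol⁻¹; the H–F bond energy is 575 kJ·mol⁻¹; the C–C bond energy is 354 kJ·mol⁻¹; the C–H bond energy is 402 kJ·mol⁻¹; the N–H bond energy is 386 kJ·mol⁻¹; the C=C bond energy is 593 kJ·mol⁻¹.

Reaction 1:
  Bonds broken (reactants):
    C–C: 1 × 354 = 354
    C–H: 6 × 402 = 2412
    C=C: 1 × 593 = 593
    H–F: 1 × 575 = 575
    Σ(broken) = 3934 kJ
  Bonds formed (products):
    C–C: 2 × 354 = 708
    C–F: 1 × 491 = 491
    C–H: 7 × 402 = 2814
    Σ(formed) = 4013 kJ
  ΔH_1 = 3934 − 4013 = −79 kJ
Reaction 2:
  Bonds broken (reactants):
    H–H: 3 × 446 = 1338
    N≡N: 1 × 933 = 933
    Σ(broken) = 2271 kJ
  Bonds formed (products):
    N–H: 6 × 386 = 2316
    Σ(formed) = 2316 kJ
  ΔH_2 = 2271 − 2316 = −45 kJ
ΔH_1 − ΔH_2 = −34 kJ, so reaction 1 has the more negative ΔH; |ΔH_1 − ΔH_2| = 34 kJ.

Reaction 1, by 34 kJ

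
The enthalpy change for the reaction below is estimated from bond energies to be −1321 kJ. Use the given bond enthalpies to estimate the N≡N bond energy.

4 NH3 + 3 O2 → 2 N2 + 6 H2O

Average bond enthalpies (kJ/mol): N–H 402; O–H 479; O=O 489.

Let D be the N≡N bond energy.
Σ(broken) = 12×402 + 3×489 = 6291
Σ(formed) = 2×D + 12×479 = 5748 + 2D
ΔH = Σ(broken) − Σ(formed) = (6291) − (5748 + 2D) = +543 − 2D
Setting this equal to −1321 kJ gives 2D = 1864, so D = 932 kJ/mol.

D(N≡N) ≈ 932 kJ/mol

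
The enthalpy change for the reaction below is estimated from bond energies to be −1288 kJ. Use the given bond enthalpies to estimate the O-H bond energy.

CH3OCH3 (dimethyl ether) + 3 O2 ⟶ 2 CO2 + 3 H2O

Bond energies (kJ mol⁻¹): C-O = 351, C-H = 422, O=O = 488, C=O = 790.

D(O-H) ≈ 471 kJ/mol

Let D be the O-H bond energy.
Σ(broken) = 6×422 + 2×351 + 3×488 = 4698
Σ(formed) = 4×790 + 6×D = 3160 + 6D
ΔH = Σ(broken) − Σ(formed) = (4698) − (3160 + 6D) = +1538 − 6D
Setting this equal to −1288 kJ gives 6D = 2826, so D = 471 kJ/mol.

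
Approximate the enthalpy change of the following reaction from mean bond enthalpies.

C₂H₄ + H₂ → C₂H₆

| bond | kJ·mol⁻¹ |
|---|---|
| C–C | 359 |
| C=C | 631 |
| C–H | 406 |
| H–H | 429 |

Bonds broken (reactants):
  C–H: 4 × 406 = 1624
  C=C: 1 × 631 = 631
  H–H: 1 × 429 = 429
  Σ(broken) = 2684 kJ
Bonds formed (products):
  C–C: 1 × 359 = 359
  C–H: 6 × 406 = 2436
  Σ(formed) = 2795 kJ
ΔH = Σ(broken) − Σ(formed) = 2684 − 2795 = −111 kJ

ΔH ≈ −111 kJ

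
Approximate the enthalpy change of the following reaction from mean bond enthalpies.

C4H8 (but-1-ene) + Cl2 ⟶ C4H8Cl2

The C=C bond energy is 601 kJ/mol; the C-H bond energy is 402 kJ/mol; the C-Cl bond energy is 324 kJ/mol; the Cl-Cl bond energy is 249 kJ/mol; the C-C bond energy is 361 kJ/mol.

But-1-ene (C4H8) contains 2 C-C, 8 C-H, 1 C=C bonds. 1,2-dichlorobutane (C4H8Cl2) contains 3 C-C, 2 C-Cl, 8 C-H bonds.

ΔH ≈ −159 kJ

Bonds broken (reactants):
  C-C: 2 × 361 = 722
  C-H: 8 × 402 = 3216
  C=C: 1 × 601 = 601
  Cl-Cl: 1 × 249 = 249
  Σ(broken) = 4788 kJ
Bonds formed (products):
  C-C: 3 × 361 = 1083
  C-Cl: 2 × 324 = 648
  C-H: 8 × 402 = 3216
  Σ(formed) = 4947 kJ
ΔH = Σ(broken) − Σ(formed) = 4788 − 4947 = −159 kJ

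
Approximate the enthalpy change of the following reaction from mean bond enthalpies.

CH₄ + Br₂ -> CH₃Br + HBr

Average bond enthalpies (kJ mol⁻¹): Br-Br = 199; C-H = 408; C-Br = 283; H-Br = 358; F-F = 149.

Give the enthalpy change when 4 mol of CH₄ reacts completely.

Bonds broken (reactants):
  Br-Br: 1 × 199 = 199
  C-H: 4 × 408 = 1632
  Σ(broken) = 1831 kJ
Bonds formed (products):
  C-Br: 1 × 283 = 283
  C-H: 3 × 408 = 1224
  H-Br: 1 × 358 = 358
  Σ(formed) = 1865 kJ
ΔH = Σ(broken) − Σ(formed) = 1831 − 1865 = −34 kJ
For 4× the reaction as written: 4 × (−34) = −136 kJ

ΔH = −136 kJ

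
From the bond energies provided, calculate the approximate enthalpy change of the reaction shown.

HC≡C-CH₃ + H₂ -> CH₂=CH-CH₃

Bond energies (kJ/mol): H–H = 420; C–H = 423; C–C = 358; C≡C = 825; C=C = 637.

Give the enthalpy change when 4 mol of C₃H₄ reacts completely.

Bonds broken (reactants):
  C≡C: 1 × 825 = 825
  C–C: 1 × 358 = 358
  C–H: 4 × 423 = 1692
  H–H: 1 × 420 = 420
  Σ(broken) = 3295 kJ
Bonds formed (products):
  C–C: 1 × 358 = 358
  C–H: 6 × 423 = 2538
  C=C: 1 × 637 = 637
  Σ(formed) = 3533 kJ
ΔH = Σ(broken) − Σ(formed) = 3295 − 3533 = −238 kJ
For 4× the reaction as written: 4 × (−238) = −952 kJ

ΔH = −952 kJ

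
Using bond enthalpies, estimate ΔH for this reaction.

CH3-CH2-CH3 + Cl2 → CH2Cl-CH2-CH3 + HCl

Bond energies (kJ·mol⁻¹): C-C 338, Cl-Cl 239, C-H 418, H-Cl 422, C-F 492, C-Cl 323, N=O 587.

Bonds broken (reactants):
  C-C: 2 × 338 = 676
  C-H: 8 × 418 = 3344
  Cl-Cl: 1 × 239 = 239
  Σ(broken) = 4259 kJ
Bonds formed (products):
  C-C: 2 × 338 = 676
  C-Cl: 1 × 323 = 323
  C-H: 7 × 418 = 2926
  H-Cl: 1 × 422 = 422
  Σ(formed) = 4347 kJ
ΔH = Σ(broken) − Σ(formed) = 4259 − 4347 = −88 kJ

ΔH ≈ −88 kJ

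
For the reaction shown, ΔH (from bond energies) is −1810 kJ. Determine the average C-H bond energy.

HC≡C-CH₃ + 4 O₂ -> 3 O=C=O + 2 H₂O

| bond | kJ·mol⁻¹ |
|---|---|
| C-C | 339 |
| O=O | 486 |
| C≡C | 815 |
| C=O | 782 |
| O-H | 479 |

D(C-H) ≈ 425 kJ/mol

Let D be the C-H bond energy.
Σ(broken) = 1×815 + 1×339 + 4×D + 4×486 = 3098 + 4D
Σ(formed) = 6×782 + 4×479 = 6608
ΔH = Σ(broken) − Σ(formed) = (3098 + 4D) − (6608) = −3510 + 4D
Setting this equal to −1810 kJ gives 4D = 1700, so D = 425 kJ/mol.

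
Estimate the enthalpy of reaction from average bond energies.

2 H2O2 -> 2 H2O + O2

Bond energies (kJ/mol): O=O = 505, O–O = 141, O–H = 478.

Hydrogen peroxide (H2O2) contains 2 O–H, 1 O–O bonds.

ΔH ≈ −223 kJ

Bonds broken (reactants):
  O–H: 4 × 478 = 1912
  O–O: 2 × 141 = 282
  Σ(broken) = 2194 kJ
Bonds formed (products):
  O–H: 4 × 478 = 1912
  O=O: 1 × 505 = 505
  Σ(formed) = 2417 kJ
ΔH = Σ(broken) − Σ(formed) = 2194 − 2417 = −223 kJ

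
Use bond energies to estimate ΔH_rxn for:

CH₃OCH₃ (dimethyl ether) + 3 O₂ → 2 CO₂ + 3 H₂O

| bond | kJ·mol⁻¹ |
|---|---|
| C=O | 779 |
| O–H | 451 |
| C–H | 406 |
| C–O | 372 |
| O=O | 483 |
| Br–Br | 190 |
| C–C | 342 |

Bonds broken (reactants):
  C–H: 6 × 406 = 2436
  C–O: 2 × 372 = 744
  O=O: 3 × 483 = 1449
  Σ(broken) = 4629 kJ
Bonds formed (products):
  C=O: 4 × 779 = 3116
  O–H: 6 × 451 = 2706
  Σ(formed) = 5822 kJ
ΔH = Σ(broken) − Σ(formed) = 4629 − 5822 = −1193 kJ

ΔH ≈ −1193 kJ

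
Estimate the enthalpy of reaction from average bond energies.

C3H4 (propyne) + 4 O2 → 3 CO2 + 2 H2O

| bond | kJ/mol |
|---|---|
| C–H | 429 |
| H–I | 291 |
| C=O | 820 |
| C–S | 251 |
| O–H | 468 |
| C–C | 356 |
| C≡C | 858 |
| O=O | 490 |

Bonds broken (reactants):
  C≡C: 1 × 858 = 858
  C–C: 1 × 356 = 356
  C–H: 4 × 429 = 1716
  O=O: 4 × 490 = 1960
  Σ(broken) = 4890 kJ
Bonds formed (products):
  C=O: 6 × 820 = 4920
  O–H: 4 × 468 = 1872
  Σ(formed) = 6792 kJ
ΔH = Σ(broken) − Σ(formed) = 4890 − 6792 = −1902 kJ

ΔH ≈ −1902 kJ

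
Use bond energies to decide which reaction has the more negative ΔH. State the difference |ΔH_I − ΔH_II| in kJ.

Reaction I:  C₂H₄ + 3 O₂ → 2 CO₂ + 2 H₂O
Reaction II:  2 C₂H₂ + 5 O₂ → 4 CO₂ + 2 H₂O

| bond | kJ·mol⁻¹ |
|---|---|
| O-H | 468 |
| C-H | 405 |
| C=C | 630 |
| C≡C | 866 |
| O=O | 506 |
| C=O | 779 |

Reaction II, by 1002 kJ

Reaction I:
  Bonds broken (reactants):
    C-H: 4 × 405 = 1620
    C=C: 1 × 630 = 630
    O=O: 3 × 506 = 1518
    Σ(broken) = 3768 kJ
  Bonds formed (products):
    C=O: 4 × 779 = 3116
    O-H: 4 × 468 = 1872
    Σ(formed) = 4988 kJ
  ΔH_I = 3768 − 4988 = −1220 kJ
Reaction II:
  Bonds broken (reactants):
    C≡C: 2 × 866 = 1732
    C-H: 4 × 405 = 1620
    O=O: 5 × 506 = 2530
    Σ(broken) = 5882 kJ
  Bonds formed (products):
    C=O: 8 × 779 = 6232
    O-H: 4 × 468 = 1872
    Σ(formed) = 8104 kJ
  ΔH_II = 5882 − 8104 = −2222 kJ
ΔH_I − ΔH_II = +1002 kJ, so reaction II has the more negative ΔH; |ΔH_I − ΔH_II| = 1002 kJ.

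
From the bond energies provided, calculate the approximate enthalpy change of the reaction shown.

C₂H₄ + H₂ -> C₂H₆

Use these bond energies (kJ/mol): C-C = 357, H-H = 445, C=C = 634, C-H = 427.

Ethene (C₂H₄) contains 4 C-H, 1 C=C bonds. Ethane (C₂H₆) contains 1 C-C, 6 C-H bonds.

Bonds broken (reactants):
  C-H: 4 × 427 = 1708
  C=C: 1 × 634 = 634
  H-H: 1 × 445 = 445
  Σ(broken) = 2787 kJ
Bonds formed (products):
  C-C: 1 × 357 = 357
  C-H: 6 × 427 = 2562
  Σ(formed) = 2919 kJ
ΔH = Σ(broken) − Σ(formed) = 2787 − 2919 = −132 kJ

ΔH ≈ −132 kJ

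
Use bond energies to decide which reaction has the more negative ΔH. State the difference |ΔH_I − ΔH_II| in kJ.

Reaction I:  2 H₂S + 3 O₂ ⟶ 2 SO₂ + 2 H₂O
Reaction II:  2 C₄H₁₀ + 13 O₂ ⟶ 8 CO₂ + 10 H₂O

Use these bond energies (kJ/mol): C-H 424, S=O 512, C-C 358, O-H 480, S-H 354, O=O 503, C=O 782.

Reaction I:
  Bonds broken (reactants):
    O=O: 3 × 503 = 1509
    S-H: 4 × 354 = 1416
    Σ(broken) = 2925 kJ
  Bonds formed (products):
    O-H: 4 × 480 = 1920
    S=O: 4 × 512 = 2048
    Σ(formed) = 3968 kJ
  ΔH_I = 2925 − 3968 = −1043 kJ
Reaction II:
  Bonds broken (reactants):
    C-C: 6 × 358 = 2148
    C-H: 20 × 424 = 8480
    O=O: 13 × 503 = 6539
    Σ(broken) = 17167 kJ
  Bonds formed (products):
    C=O: 16 × 782 = 12512
    O-H: 20 × 480 = 9600
    Σ(formed) = 22112 kJ
  ΔH_II = 17167 − 22112 = −4945 kJ
ΔH_I − ΔH_II = +3902 kJ, so reaction II has the more negative ΔH; |ΔH_I − ΔH_II| = 3902 kJ.

Reaction II, by 3902 kJ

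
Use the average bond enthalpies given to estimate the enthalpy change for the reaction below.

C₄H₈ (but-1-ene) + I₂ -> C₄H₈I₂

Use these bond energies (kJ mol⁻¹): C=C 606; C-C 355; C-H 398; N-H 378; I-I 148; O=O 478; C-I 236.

Bonds broken (reactants):
  C-C: 2 × 355 = 710
  C-H: 8 × 398 = 3184
  C=C: 1 × 606 = 606
  I-I: 1 × 148 = 148
  Σ(broken) = 4648 kJ
Bonds formed (products):
  C-C: 3 × 355 = 1065
  C-H: 8 × 398 = 3184
  C-I: 2 × 236 = 472
  Σ(formed) = 4721 kJ
ΔH = Σ(broken) − Σ(formed) = 4648 − 4721 = −73 kJ

ΔH ≈ −73 kJ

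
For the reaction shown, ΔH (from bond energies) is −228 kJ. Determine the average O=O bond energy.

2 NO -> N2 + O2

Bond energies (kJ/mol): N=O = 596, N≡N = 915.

D(O=O) ≈ 505 kJ/mol

Let D be the O=O bond energy.
Σ(broken) = 2×596 = 1192
Σ(formed) = 1×915 + 1×D = 915 + D
ΔH = Σ(broken) − Σ(formed) = (1192) − (915 + D) = +277 − D
Setting this equal to −228 kJ gives D = 505 kJ/mol.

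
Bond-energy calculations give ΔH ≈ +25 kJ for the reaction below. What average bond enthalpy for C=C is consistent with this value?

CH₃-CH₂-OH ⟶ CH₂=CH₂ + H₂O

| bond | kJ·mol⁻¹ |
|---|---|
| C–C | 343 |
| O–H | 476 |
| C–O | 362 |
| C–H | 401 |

D(C=C) ≈ 605 kJ/mol

Let D be the C=C bond energy.
Σ(broken) = 1×343 + 5×401 + 1×362 + 1×476 = 3186
Σ(formed) = 4×401 + 1×D + 2×476 = 2556 + D
ΔH = Σ(broken) − Σ(formed) = (3186) − (2556 + D) = +630 − D
Setting this equal to +25 kJ gives D = 605 kJ/mol.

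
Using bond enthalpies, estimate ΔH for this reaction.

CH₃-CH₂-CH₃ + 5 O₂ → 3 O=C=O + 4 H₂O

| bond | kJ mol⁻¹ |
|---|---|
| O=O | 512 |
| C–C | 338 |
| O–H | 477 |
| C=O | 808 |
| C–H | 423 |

ΔH ≈ −2044 kJ

Bonds broken (reactants):
  C–C: 2 × 338 = 676
  C–H: 8 × 423 = 3384
  O=O: 5 × 512 = 2560
  Σ(broken) = 6620 kJ
Bonds formed (products):
  C=O: 6 × 808 = 4848
  O–H: 8 × 477 = 3816
  Σ(formed) = 8664 kJ
ΔH = Σ(broken) − Σ(formed) = 6620 − 8664 = −2044 kJ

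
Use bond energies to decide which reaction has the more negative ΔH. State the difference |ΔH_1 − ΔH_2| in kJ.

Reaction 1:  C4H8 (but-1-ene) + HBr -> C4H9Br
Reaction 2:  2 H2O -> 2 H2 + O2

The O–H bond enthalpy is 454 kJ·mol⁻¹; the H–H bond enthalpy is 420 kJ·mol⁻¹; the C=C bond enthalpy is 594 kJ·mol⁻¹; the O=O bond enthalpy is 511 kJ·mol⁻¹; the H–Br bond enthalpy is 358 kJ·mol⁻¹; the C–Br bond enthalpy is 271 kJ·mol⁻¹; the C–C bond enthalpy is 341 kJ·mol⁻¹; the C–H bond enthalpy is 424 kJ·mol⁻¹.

Reaction 1:
  Bonds broken (reactants):
    C–C: 2 × 341 = 682
    C–H: 8 × 424 = 3392
    C=C: 1 × 594 = 594
    H–Br: 1 × 358 = 358
    Σ(broken) = 5026 kJ
  Bonds formed (products):
    C–Br: 1 × 271 = 271
    C–C: 3 × 341 = 1023
    C–H: 9 × 424 = 3816
    Σ(formed) = 5110 kJ
  ΔH_1 = 5026 − 5110 = −84 kJ
Reaction 2:
  Bonds broken (reactants):
    O–H: 4 × 454 = 1816
    Σ(broken) = 1816 kJ
  Bonds formed (products):
    H–H: 2 × 420 = 840
    O=O: 1 × 511 = 511
    Σ(formed) = 1351 kJ
  ΔH_2 = 1816 − 1351 = +465 kJ
ΔH_1 − ΔH_2 = −549 kJ, so reaction 1 has the more negative ΔH; |ΔH_1 − ΔH_2| = 549 kJ.

Reaction 1, by 549 kJ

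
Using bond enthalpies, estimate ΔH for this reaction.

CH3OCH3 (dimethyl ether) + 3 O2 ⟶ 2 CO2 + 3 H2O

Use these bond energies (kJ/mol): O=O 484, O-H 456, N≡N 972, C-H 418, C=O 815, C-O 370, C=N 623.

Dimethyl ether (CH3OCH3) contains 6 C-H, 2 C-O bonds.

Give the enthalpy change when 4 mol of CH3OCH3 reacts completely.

Bonds broken (reactants):
  C-H: 6 × 418 = 2508
  C-O: 2 × 370 = 740
  O=O: 3 × 484 = 1452
  Σ(broken) = 4700 kJ
Bonds formed (products):
  C=O: 4 × 815 = 3260
  O-H: 6 × 456 = 2736
  Σ(formed) = 5996 kJ
ΔH = Σ(broken) − Σ(formed) = 4700 − 5996 = −1296 kJ
For 4× the reaction as written: 4 × (−1296) = −5184 kJ

ΔH = −5184 kJ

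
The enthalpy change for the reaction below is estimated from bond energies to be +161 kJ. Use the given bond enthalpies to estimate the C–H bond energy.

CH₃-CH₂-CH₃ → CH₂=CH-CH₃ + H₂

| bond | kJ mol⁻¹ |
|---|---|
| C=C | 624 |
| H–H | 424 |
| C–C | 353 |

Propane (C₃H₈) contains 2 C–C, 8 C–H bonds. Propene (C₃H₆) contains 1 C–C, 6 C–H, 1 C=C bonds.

Let D be the C–H bond energy.
Σ(broken) = 2×353 + 8×D = 706 + 8D
Σ(formed) = 1×353 + 6×D + 1×624 + 1×424 = 1401 + 6D
ΔH = Σ(broken) − Σ(formed) = (706 + 8D) − (1401 + 6D) = −695 + 2D
Setting this equal to +161 kJ gives 2D = 856, so D = 428 kJ/mol.

D(C–H) ≈ 428 kJ/mol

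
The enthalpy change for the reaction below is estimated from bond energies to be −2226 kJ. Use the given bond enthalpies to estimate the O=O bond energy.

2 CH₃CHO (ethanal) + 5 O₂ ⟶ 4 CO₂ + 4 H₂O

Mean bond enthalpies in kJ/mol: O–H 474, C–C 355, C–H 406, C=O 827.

Let D be the O=O bond energy.
Σ(broken) = 2×355 + 8×406 + 2×827 + 5×D = 5612 + 5D
Σ(formed) = 8×827 + 8×474 = 10408
ΔH = Σ(broken) − Σ(formed) = (5612 + 5D) − (10408) = −4796 + 5D
Setting this equal to −2226 kJ gives 5D = 2570, so D = 514 kJ/mol.

D(O=O) ≈ 514 kJ/mol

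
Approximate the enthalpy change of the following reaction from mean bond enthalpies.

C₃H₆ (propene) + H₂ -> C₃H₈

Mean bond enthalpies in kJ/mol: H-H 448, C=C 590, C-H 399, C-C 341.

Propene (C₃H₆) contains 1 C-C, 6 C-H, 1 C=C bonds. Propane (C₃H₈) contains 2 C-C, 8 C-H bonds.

Bonds broken (reactants):
  C-C: 1 × 341 = 341
  C-H: 6 × 399 = 2394
  C=C: 1 × 590 = 590
  H-H: 1 × 448 = 448
  Σ(broken) = 3773 kJ
Bonds formed (products):
  C-C: 2 × 341 = 682
  C-H: 8 × 399 = 3192
  Σ(formed) = 3874 kJ
ΔH = Σ(broken) − Σ(formed) = 3773 − 3874 = −101 kJ

ΔH ≈ −101 kJ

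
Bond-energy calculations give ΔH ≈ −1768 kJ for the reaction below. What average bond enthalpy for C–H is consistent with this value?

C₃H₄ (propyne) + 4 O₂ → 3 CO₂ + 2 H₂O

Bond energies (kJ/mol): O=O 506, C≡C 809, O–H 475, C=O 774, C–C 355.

Let D be the C–H bond energy.
Σ(broken) = 1×809 + 1×355 + 4×D + 4×506 = 3188 + 4D
Σ(formed) = 6×774 + 4×475 = 6544
ΔH = Σ(broken) − Σ(formed) = (3188 + 4D) − (6544) = −3356 + 4D
Setting this equal to −1768 kJ gives 4D = 1588, so D = 397 kJ/mol.

D(C–H) ≈ 397 kJ/mol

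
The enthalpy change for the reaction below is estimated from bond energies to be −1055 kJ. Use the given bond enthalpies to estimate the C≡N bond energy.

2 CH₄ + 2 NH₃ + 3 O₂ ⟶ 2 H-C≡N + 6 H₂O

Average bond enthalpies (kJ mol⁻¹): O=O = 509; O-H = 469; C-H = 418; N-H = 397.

Let D be the C≡N bond energy.
Σ(broken) = 8×418 + 6×397 + 3×509 = 7253
Σ(formed) = 2×D + 2×418 + 12×469 = 6464 + 2D
ΔH = Σ(broken) − Σ(formed) = (7253) − (6464 + 2D) = +789 − 2D
Setting this equal to −1055 kJ gives 2D = 1844, so D = 922 kJ/mol.

D(C≡N) ≈ 922 kJ/mol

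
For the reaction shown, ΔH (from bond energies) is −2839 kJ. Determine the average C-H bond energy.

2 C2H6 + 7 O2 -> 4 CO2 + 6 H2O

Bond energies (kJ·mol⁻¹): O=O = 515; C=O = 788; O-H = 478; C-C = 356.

D(C-H) ≈ 407 kJ/mol

Let D be the C-H bond energy.
Σ(broken) = 2×356 + 12×D + 7×515 = 4317 + 12D
Σ(formed) = 8×788 + 12×478 = 12040
ΔH = Σ(broken) − Σ(formed) = (4317 + 12D) − (12040) = −7723 + 12D
Setting this equal to −2839 kJ gives 12D = 4884, so D = 407 kJ/mol.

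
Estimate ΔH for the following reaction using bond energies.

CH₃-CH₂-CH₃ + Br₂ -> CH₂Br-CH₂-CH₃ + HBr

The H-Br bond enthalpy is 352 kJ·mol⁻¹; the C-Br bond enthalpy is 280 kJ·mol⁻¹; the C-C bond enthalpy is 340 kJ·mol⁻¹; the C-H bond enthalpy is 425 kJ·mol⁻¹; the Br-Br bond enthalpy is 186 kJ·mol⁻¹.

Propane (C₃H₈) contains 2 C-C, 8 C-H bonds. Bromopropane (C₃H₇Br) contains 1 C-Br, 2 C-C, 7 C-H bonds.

ΔH ≈ −21 kJ

Bonds broken (reactants):
  Br-Br: 1 × 186 = 186
  C-C: 2 × 340 = 680
  C-H: 8 × 425 = 3400
  Σ(broken) = 4266 kJ
Bonds formed (products):
  C-Br: 1 × 280 = 280
  C-C: 2 × 340 = 680
  C-H: 7 × 425 = 2975
  H-Br: 1 × 352 = 352
  Σ(formed) = 4287 kJ
ΔH = Σ(broken) − Σ(formed) = 4266 − 4287 = −21 kJ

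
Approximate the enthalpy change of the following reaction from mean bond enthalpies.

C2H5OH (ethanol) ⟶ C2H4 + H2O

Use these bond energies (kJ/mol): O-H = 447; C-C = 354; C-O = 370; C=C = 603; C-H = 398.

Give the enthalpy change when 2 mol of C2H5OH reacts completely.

ΔH = +144 kJ

Bonds broken (reactants):
  C-C: 1 × 354 = 354
  C-H: 5 × 398 = 1990
  C-O: 1 × 370 = 370
  O-H: 1 × 447 = 447
  Σ(broken) = 3161 kJ
Bonds formed (products):
  C-H: 4 × 398 = 1592
  C=C: 1 × 603 = 603
  O-H: 2 × 447 = 894
  Σ(formed) = 3089 kJ
ΔH = Σ(broken) − Σ(formed) = 3161 − 3089 = +72 kJ
For 2× the reaction as written: 2 × (+72) = +144 kJ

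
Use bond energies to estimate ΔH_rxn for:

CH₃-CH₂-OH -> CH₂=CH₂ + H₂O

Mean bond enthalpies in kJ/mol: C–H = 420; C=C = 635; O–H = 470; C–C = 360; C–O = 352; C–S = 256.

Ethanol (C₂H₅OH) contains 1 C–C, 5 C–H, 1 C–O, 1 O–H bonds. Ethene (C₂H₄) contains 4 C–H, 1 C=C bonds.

Bonds broken (reactants):
  C–C: 1 × 360 = 360
  C–H: 5 × 420 = 2100
  C–O: 1 × 352 = 352
  O–H: 1 × 470 = 470
  Σ(broken) = 3282 kJ
Bonds formed (products):
  C–H: 4 × 420 = 1680
  C=C: 1 × 635 = 635
  O–H: 2 × 470 = 940
  Σ(formed) = 3255 kJ
ΔH = Σ(broken) − Σ(formed) = 3282 − 3255 = +27 kJ

ΔH ≈ +27 kJ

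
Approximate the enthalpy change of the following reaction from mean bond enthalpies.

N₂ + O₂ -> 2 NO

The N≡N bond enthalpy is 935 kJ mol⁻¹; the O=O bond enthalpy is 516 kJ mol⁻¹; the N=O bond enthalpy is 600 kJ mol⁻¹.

Bonds broken (reactants):
  N≡N: 1 × 935 = 935
  O=O: 1 × 516 = 516
  Σ(broken) = 1451 kJ
Bonds formed (products):
  N=O: 2 × 600 = 1200
  Σ(formed) = 1200 kJ
ΔH = Σ(broken) − Σ(formed) = 1451 − 1200 = +251 kJ

ΔH ≈ +251 kJ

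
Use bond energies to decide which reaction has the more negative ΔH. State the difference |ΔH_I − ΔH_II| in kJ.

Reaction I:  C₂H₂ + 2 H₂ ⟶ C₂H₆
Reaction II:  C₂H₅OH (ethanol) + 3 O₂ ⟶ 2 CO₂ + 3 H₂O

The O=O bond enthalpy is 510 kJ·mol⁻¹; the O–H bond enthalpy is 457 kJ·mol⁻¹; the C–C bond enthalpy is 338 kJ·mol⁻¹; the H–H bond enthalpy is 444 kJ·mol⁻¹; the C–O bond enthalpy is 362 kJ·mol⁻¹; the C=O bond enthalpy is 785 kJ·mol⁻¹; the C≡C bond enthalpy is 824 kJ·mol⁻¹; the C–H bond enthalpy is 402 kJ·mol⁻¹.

Reaction I:
  Bonds broken (reactants):
    C≡C: 1 × 824 = 824
    C–H: 2 × 402 = 804
    H–H: 2 × 444 = 888
    Σ(broken) = 2516 kJ
  Bonds formed (products):
    C–C: 1 × 338 = 338
    C–H: 6 × 402 = 2412
    Σ(formed) = 2750 kJ
  ΔH_I = 2516 − 2750 = −234 kJ
Reaction II:
  Bonds broken (reactants):
    C–C: 1 × 338 = 338
    C–H: 5 × 402 = 2010
    C–O: 1 × 362 = 362
    O–H: 1 × 457 = 457
    O=O: 3 × 510 = 1530
    Σ(broken) = 4697 kJ
  Bonds formed (products):
    C=O: 4 × 785 = 3140
    O–H: 6 × 457 = 2742
    Σ(formed) = 5882 kJ
  ΔH_II = 4697 − 5882 = −1185 kJ
ΔH_I − ΔH_II = +951 kJ, so reaction II has the more negative ΔH; |ΔH_I − ΔH_II| = 951 kJ.

Reaction II, by 951 kJ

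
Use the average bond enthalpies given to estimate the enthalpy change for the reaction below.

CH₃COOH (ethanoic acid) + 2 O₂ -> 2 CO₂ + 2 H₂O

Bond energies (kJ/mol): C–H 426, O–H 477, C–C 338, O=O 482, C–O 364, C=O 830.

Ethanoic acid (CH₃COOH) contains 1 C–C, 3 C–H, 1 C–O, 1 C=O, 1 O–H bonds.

Bonds broken (reactants):
  C–C: 1 × 338 = 338
  C–H: 3 × 426 = 1278
  C–O: 1 × 364 = 364
  C=O: 1 × 830 = 830
  O–H: 1 × 477 = 477
  O=O: 2 × 482 = 964
  Σ(broken) = 4251 kJ
Bonds formed (products):
  C=O: 4 × 830 = 3320
  O–H: 4 × 477 = 1908
  Σ(formed) = 5228 kJ
ΔH = Σ(broken) − Σ(formed) = 4251 − 5228 = −977 kJ

ΔH ≈ −977 kJ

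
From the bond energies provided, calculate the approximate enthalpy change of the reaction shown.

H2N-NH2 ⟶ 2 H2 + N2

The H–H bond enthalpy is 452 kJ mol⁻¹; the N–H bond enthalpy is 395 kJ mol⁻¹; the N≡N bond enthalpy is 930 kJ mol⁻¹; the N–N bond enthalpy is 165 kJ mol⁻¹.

ΔH ≈ −89 kJ

Bonds broken (reactants):
  N–H: 4 × 395 = 1580
  N–N: 1 × 165 = 165
  Σ(broken) = 1745 kJ
Bonds formed (products):
  H–H: 2 × 452 = 904
  N≡N: 1 × 930 = 930
  Σ(formed) = 1834 kJ
ΔH = Σ(broken) − Σ(formed) = 1745 − 1834 = −89 kJ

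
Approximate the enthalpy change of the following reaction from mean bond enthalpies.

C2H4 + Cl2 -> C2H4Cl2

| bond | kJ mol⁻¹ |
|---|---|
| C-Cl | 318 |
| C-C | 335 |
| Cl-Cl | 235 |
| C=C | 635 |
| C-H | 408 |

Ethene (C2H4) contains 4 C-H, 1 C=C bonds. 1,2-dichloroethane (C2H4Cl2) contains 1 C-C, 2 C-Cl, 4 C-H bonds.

ΔH ≈ −101 kJ

Bonds broken (reactants):
  C-H: 4 × 408 = 1632
  C=C: 1 × 635 = 635
  Cl-Cl: 1 × 235 = 235
  Σ(broken) = 2502 kJ
Bonds formed (products):
  C-C: 1 × 335 = 335
  C-Cl: 2 × 318 = 636
  C-H: 4 × 408 = 1632
  Σ(formed) = 2603 kJ
ΔH = Σ(broken) − Σ(formed) = 2502 − 2603 = −101 kJ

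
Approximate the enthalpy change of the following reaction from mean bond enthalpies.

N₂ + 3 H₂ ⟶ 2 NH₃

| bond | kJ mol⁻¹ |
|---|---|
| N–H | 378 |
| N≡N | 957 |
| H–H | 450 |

Bonds broken (reactants):
  H–H: 3 × 450 = 1350
  N≡N: 1 × 957 = 957
  Σ(broken) = 2307 kJ
Bonds formed (products):
  N–H: 6 × 378 = 2268
  Σ(formed) = 2268 kJ
ΔH = Σ(broken) − Σ(formed) = 2307 − 2268 = +39 kJ

ΔH ≈ +39 kJ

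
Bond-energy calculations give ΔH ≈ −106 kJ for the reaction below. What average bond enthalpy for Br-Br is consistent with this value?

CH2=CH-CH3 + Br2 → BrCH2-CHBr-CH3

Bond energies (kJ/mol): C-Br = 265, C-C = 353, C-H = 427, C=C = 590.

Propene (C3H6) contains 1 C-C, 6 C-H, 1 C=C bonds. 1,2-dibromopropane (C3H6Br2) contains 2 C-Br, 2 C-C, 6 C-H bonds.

Let D be the Br-Br bond energy.
Σ(broken) = 1×D + 1×353 + 6×427 + 1×590 = 3505 + D
Σ(formed) = 2×265 + 2×353 + 6×427 = 3798
ΔH = Σ(broken) − Σ(formed) = (3505 + D) − (3798) = −293 + D
Setting this equal to −106 kJ gives D = 187 kJ/mol.

D(Br-Br) ≈ 187 kJ/mol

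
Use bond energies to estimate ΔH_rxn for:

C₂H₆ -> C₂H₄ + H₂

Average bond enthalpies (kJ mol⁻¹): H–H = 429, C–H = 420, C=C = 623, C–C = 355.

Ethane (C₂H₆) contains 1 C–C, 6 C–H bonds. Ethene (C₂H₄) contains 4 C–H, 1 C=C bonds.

ΔH ≈ +143 kJ

Bonds broken (reactants):
  C–C: 1 × 355 = 355
  C–H: 6 × 420 = 2520
  Σ(broken) = 2875 kJ
Bonds formed (products):
  C–H: 4 × 420 = 1680
  C=C: 1 × 623 = 623
  H–H: 1 × 429 = 429
  Σ(formed) = 2732 kJ
ΔH = Σ(broken) − Σ(formed) = 2875 − 2732 = +143 kJ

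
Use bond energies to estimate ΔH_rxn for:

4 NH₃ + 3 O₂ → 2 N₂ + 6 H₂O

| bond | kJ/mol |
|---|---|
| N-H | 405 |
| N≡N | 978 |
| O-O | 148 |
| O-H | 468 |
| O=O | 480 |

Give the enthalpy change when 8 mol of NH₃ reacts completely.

ΔH = −2544 kJ

Bonds broken (reactants):
  N-H: 12 × 405 = 4860
  O=O: 3 × 480 = 1440
  Σ(broken) = 6300 kJ
Bonds formed (products):
  N≡N: 2 × 978 = 1956
  O-H: 12 × 468 = 5616
  Σ(formed) = 7572 kJ
ΔH = Σ(broken) − Σ(formed) = 6300 − 7572 = −1272 kJ
For 2× the reaction as written: 2 × (−1272) = −2544 kJ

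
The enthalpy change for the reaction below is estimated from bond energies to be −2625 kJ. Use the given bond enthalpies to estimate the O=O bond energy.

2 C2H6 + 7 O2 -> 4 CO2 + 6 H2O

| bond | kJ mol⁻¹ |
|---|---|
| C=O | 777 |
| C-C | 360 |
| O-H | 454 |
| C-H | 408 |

Let D be the O=O bond energy.
Σ(broken) = 2×360 + 12×408 + 7×D = 5616 + 7D
Σ(formed) = 8×777 + 12×454 = 11664
ΔH = Σ(broken) − Σ(formed) = (5616 + 7D) − (11664) = −6048 + 7D
Setting this equal to −2625 kJ gives 7D = 3423, so D = 489 kJ/mol.

D(O=O) ≈ 489 kJ/mol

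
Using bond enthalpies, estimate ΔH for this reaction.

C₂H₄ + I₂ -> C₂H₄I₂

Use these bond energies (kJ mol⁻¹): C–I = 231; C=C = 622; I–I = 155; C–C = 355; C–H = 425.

ΔH ≈ −40 kJ

Bonds broken (reactants):
  C–H: 4 × 425 = 1700
  C=C: 1 × 622 = 622
  I–I: 1 × 155 = 155
  Σ(broken) = 2477 kJ
Bonds formed (products):
  C–C: 1 × 355 = 355
  C–H: 4 × 425 = 1700
  C–I: 2 × 231 = 462
  Σ(formed) = 2517 kJ
ΔH = Σ(broken) − Σ(formed) = 2477 − 2517 = −40 kJ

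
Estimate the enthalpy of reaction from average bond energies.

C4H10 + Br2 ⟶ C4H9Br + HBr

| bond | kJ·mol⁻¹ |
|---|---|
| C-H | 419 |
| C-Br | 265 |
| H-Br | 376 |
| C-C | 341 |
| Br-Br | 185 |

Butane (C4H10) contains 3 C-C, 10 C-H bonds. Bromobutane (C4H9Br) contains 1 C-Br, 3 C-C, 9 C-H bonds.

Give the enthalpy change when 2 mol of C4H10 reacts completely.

ΔH = −74 kJ

Bonds broken (reactants):
  Br-Br: 1 × 185 = 185
  C-C: 3 × 341 = 1023
  C-H: 10 × 419 = 4190
  Σ(broken) = 5398 kJ
Bonds formed (products):
  C-Br: 1 × 265 = 265
  C-C: 3 × 341 = 1023
  C-H: 9 × 419 = 3771
  H-Br: 1 × 376 = 376
  Σ(formed) = 5435 kJ
ΔH = Σ(broken) − Σ(formed) = 5398 − 5435 = −37 kJ
For 2× the reaction as written: 2 × (−37) = −74 kJ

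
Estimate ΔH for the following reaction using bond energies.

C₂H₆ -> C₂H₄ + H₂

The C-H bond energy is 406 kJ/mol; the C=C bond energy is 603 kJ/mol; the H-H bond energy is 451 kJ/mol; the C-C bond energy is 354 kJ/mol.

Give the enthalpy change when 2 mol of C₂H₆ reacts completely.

Bonds broken (reactants):
  C-C: 1 × 354 = 354
  C-H: 6 × 406 = 2436
  Σ(broken) = 2790 kJ
Bonds formed (products):
  C-H: 4 × 406 = 1624
  C=C: 1 × 603 = 603
  H-H: 1 × 451 = 451
  Σ(formed) = 2678 kJ
ΔH = Σ(broken) − Σ(formed) = 2790 − 2678 = +112 kJ
For 2× the reaction as written: 2 × (+112) = +224 kJ

ΔH = +224 kJ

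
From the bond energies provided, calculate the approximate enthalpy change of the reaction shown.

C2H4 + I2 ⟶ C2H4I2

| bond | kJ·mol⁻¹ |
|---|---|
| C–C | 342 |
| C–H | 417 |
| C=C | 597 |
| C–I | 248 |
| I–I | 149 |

Bonds broken (reactants):
  C–H: 4 × 417 = 1668
  C=C: 1 × 597 = 597
  I–I: 1 × 149 = 149
  Σ(broken) = 2414 kJ
Bonds formed (products):
  C–C: 1 × 342 = 342
  C–H: 4 × 417 = 1668
  C–I: 2 × 248 = 496
  Σ(formed) = 2506 kJ
ΔH = Σ(broken) − Σ(formed) = 2414 − 2506 = −92 kJ

ΔH ≈ −92 kJ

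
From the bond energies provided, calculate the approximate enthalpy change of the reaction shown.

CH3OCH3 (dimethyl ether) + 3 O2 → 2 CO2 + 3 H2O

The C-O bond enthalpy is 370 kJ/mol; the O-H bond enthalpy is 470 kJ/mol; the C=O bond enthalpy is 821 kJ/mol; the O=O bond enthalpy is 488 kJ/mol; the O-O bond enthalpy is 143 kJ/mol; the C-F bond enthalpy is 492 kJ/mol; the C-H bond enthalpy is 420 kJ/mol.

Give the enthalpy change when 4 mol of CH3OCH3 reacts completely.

ΔH = −5520 kJ

Bonds broken (reactants):
  C-H: 6 × 420 = 2520
  C-O: 2 × 370 = 740
  O=O: 3 × 488 = 1464
  Σ(broken) = 4724 kJ
Bonds formed (products):
  C=O: 4 × 821 = 3284
  O-H: 6 × 470 = 2820
  Σ(formed) = 6104 kJ
ΔH = Σ(broken) − Σ(formed) = 4724 − 6104 = −1380 kJ
For 4× the reaction as written: 4 × (−1380) = −5520 kJ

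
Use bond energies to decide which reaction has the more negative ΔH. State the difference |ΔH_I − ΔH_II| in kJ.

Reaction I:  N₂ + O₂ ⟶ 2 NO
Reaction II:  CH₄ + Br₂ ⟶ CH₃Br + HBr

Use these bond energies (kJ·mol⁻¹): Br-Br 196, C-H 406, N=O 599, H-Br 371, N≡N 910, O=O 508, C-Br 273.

Reaction I:
  Bonds broken (reactants):
    N≡N: 1 × 910 = 910
    O=O: 1 × 508 = 508
    Σ(broken) = 1418 kJ
  Bonds formed (products):
    N=O: 2 × 599 = 1198
    Σ(formed) = 1198 kJ
  ΔH_I = 1418 − 1198 = +220 kJ
Reaction II:
  Bonds broken (reactants):
    Br-Br: 1 × 196 = 196
    C-H: 4 × 406 = 1624
    Σ(broken) = 1820 kJ
  Bonds formed (products):
    C-Br: 1 × 273 = 273
    C-H: 3 × 406 = 1218
    H-Br: 1 × 371 = 371
    Σ(formed) = 1862 kJ
  ΔH_II = 1820 − 1862 = −42 kJ
ΔH_I − ΔH_II = +262 kJ, so reaction II has the more negative ΔH; |ΔH_I − ΔH_II| = 262 kJ.

Reaction II, by 262 kJ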